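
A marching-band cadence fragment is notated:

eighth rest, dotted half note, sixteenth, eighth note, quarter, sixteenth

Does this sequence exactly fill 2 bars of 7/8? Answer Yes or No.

No

One bar of 7/8 = 14 sixteenth notes, so 2 bars = 28.
Convert each value to sixteenth notes: eighth rest = 2; dotted half note = 12; sixteenth = 1; eighth note = 2; quarter = 4; sixteenth = 1.
Sum: 2 + 12 + 1 + 2 + 4 + 1 = 22.
22 falls short of 28, so the answer is No.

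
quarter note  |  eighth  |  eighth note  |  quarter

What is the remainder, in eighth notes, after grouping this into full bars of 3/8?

0

One bar of 3/8 = 3 eighth notes.
Convert each value to eighth notes: quarter note = 2; eighth = 1; eighth note = 1; quarter = 2.
Altogether 2 + 1 + 1 + 2 = 6.
6 ÷ 3 = 2 complete bars with 0 eighth notes remaining.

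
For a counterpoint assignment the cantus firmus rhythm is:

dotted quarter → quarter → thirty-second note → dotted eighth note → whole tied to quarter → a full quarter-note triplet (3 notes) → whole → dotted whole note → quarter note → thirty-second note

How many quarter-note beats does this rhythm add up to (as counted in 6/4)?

One quarter-note beat = 8 thirty-second notes.
Each duration in thirty-second notes: dotted quarter = 12; quarter = 8; thirty-second note = 1; dotted eighth note = 6; whole tied to quarter (whole + quarter) = 40; a full quarter-note triplet (3 notes) (three triplet quarters span one half) = 16; whole = 32; dotted whole note = 48; quarter note = 8; thirty-second note = 1.
Sum: 12 + 8 + 1 + 6 + 40 + 16 + 32 + 48 + 8 + 1 = 172.
172 ÷ 8 = 21.5 beats.

21.5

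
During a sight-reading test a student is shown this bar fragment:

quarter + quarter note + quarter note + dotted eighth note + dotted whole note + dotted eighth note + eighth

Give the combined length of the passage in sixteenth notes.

Each duration in sixteenth notes: quarter = 4; quarter note = 4; quarter note = 4; dotted eighth note = 3; dotted whole note = 24; dotted eighth note = 3; eighth = 2.
Altogether 4 + 4 + 4 + 3 + 24 + 3 + 2 = 44 sixteenth notes.

44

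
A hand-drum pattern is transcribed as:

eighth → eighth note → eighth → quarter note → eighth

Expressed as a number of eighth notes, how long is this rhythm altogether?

Convert each value to eighth notes: eighth = 1; eighth note = 1; eighth = 1; quarter note = 2; eighth = 1.
Total: 1 + 1 + 1 + 2 + 1 = 6 eighth notes.

6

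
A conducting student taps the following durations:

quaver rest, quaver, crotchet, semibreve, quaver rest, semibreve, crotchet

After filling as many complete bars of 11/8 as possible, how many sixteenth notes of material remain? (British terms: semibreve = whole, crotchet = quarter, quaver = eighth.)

One bar of 11/8 = 11 eighth notes.
In eighth notes: quaver rest = 1; quaver = 1; crotchet = 2; semibreve = 8; quaver rest = 1; semibreve = 8; crotchet = 2.
Altogether 1 + 1 + 2 + 8 + 1 + 8 + 2 = 23.
23 ÷ 11 = 2 complete bars with 1 eighth note remaining = 2 sixteenth notes.

2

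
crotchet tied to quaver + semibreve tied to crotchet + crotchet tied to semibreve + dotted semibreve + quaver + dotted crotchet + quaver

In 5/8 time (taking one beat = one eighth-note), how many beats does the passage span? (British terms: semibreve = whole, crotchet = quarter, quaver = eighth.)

40

One eighth-note beat = 2 sixteenth notes.
Convert each value to sixteenth notes: crotchet tied to quaver (crotchet + quaver) = 6; semibreve tied to crotchet (semibreve + crotchet) = 20; crotchet tied to semibreve (crotchet + semibreve) = 20; dotted semibreve = 24; quaver = 2; dotted crotchet = 6; quaver = 2.
Sum: 6 + 20 + 20 + 24 + 2 + 6 + 2 = 80.
80 ÷ 2 = 40 beats.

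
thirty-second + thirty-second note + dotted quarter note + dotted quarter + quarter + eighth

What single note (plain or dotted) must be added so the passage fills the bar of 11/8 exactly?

dotted eighth note

The bar of 11/8 = 44 thirty-second notes.
Each duration in thirty-second notes: thirty-second = 1; thirty-second note = 1; dotted quarter note = 12; dotted quarter = 12; quarter = 8; eighth = 4.
Altogether 1 + 1 + 12 + 12 + 8 + 4 = 38.
Remaining: 44 − 38 = 6 thirty-second notes, which is a dotted eighth note.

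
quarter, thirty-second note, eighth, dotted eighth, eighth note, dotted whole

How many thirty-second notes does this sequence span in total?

71

Each duration in thirty-second notes: quarter = 8; thirty-second note = 1; eighth = 4; dotted eighth = 6; eighth note = 4; dotted whole = 48.
Sum: 8 + 1 + 4 + 6 + 4 + 48 = 71 thirty-second notes.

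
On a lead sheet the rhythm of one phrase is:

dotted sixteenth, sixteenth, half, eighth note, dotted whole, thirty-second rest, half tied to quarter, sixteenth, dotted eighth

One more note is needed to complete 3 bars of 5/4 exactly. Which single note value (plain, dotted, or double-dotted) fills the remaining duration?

3 bars of 5/4 = 120 thirty-second notes.
Each duration in thirty-second notes: dotted sixteenth = 3; sixteenth = 2; half = 16; eighth note = 4; dotted whole = 48; thirty-second rest = 1; half tied to quarter (half + quarter) = 24; sixteenth = 2; dotted eighth = 6.
Total: 3 + 2 + 16 + 4 + 48 + 1 + 24 + 2 + 6 = 106.
Remaining: 120 − 106 = 14 thirty-second notes, which is a double-dotted quarter note.

double-dotted quarter note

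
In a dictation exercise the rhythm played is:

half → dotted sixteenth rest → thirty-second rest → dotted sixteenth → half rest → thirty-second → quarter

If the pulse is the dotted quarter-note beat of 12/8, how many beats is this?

4

One dotted quarter-note beat = 12 thirty-second notes.
In thirty-second notes: half = 16; dotted sixteenth rest = 3; thirty-second rest = 1; dotted sixteenth = 3; half rest = 16; thirty-second = 1; quarter = 8.
Total: 16 + 3 + 1 + 3 + 16 + 1 + 8 = 48.
48 ÷ 12 = 4 beats.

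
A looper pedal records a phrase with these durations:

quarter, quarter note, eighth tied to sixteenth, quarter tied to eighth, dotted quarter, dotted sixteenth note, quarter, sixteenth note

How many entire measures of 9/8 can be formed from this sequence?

1

One bar of 9/8 = 36 thirty-second notes.
In thirty-second notes: quarter = 8; quarter note = 8; eighth tied to sixteenth (eighth + sixteenth) = 6; quarter tied to eighth (quarter + eighth) = 12; dotted quarter = 12; dotted sixteenth note = 3; quarter = 8; sixteenth note = 2.
Total: 8 + 8 + 6 + 12 + 12 + 3 + 8 + 2 = 59.
59 ÷ 36 = 1 complete bar with 23 left over.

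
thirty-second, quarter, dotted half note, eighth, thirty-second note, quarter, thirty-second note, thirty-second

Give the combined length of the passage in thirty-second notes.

Working in thirty-second notes: thirty-second = 1; quarter = 8; dotted half note = 24; eighth = 4; thirty-second note = 1; quarter = 8; thirty-second note = 1; thirty-second = 1.
Altogether 1 + 8 + 24 + 4 + 1 + 8 + 1 + 1 = 48 thirty-second notes.

48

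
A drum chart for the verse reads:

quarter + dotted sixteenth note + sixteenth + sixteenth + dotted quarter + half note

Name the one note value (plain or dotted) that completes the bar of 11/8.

The bar of 11/8 = 44 thirty-second notes.
In thirty-second notes: quarter = 8; dotted sixteenth note = 3; sixteenth = 2; sixteenth = 2; dotted quarter = 12; half note = 16.
Altogether 8 + 3 + 2 + 2 + 12 + 16 = 43.
Remaining: 44 − 43 = 1 thirty-second note, which is a thirty-second note.

thirty-second note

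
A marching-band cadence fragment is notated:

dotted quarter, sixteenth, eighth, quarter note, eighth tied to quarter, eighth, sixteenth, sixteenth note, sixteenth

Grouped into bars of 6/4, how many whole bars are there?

One bar of 6/4 = 24 sixteenth notes.
Working in sixteenth notes: dotted quarter = 6; sixteenth = 1; eighth = 2; quarter note = 4; eighth tied to quarter (eighth + quarter) = 6; eighth = 2; sixteenth = 1; sixteenth note = 1; sixteenth = 1.
Total: 6 + 1 + 2 + 4 + 6 + 2 + 1 + 1 + 1 = 24.
24 ÷ 24 = 1 complete bar with 0 left over.

1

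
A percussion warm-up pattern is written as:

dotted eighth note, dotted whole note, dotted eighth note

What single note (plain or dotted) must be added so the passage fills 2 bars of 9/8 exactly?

dotted quarter note

2 bars of 9/8 = 36 sixteenth notes.
Convert each value to sixteenth notes: dotted eighth note = 3; dotted whole note = 24; dotted eighth note = 3.
Adding: 3 + 24 + 3 = 30.
Remaining: 36 − 30 = 6 sixteenth notes, which is a dotted quarter note.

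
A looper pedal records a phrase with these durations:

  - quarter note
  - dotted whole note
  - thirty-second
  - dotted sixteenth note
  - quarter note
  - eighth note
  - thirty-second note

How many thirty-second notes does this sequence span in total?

Convert each value to thirty-second notes: quarter note = 8; dotted whole note = 48; thirty-second = 1; dotted sixteenth note = 3; quarter note = 8; eighth note = 4; thirty-second note = 1.
Altogether 8 + 48 + 1 + 3 + 8 + 4 + 1 = 73 thirty-second notes.

73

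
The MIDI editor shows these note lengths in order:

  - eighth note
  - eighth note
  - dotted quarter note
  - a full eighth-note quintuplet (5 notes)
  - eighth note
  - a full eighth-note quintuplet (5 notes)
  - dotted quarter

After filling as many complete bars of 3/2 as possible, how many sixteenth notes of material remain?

10

One bar of 3/2 = 12 eighth notes.
In eighth notes: eighth note = 1; eighth note = 1; dotted quarter note = 3; a full eighth-note quintuplet (5 notes) (five quintuplet eighths span one half) = 4; eighth note = 1; a full eighth-note quintuplet (5 notes) (five quintuplet eighths span one half) = 4; dotted quarter = 3.
Sum: 1 + 1 + 3 + 4 + 1 + 4 + 3 = 17.
17 ÷ 12 = 1 complete bar with 5 eighth notes remaining = 10 sixteenth notes.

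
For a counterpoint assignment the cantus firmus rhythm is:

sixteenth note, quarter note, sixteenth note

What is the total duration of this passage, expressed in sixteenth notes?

6

In sixteenth notes: sixteenth note = 1; quarter note = 4; sixteenth note = 1.
Sum: 1 + 4 + 1 = 6 sixteenth notes.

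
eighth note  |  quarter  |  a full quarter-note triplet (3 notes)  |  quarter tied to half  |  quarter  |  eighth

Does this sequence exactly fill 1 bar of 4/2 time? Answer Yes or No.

Yes

One bar of 4/2 = 16 eighth notes.
Each duration in eighth notes: eighth note = 1; quarter = 2; a full quarter-note triplet (3 notes) (three triplet quarters span one half) = 4; quarter tied to half (quarter + half) = 6; quarter = 2; eighth = 1.
Total: 1 + 2 + 4 + 6 + 2 + 1 = 16.
16 equals 16, so the answer is Yes.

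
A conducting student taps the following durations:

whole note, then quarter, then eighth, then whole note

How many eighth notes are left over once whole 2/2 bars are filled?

3

One bar of 2/2 = 8 eighth notes.
Working in eighth notes: whole note = 8; quarter = 2; eighth = 1; whole note = 8.
Altogether 8 + 2 + 1 + 8 = 19.
19 ÷ 8 = 2 complete bars with 3 eighth notes remaining.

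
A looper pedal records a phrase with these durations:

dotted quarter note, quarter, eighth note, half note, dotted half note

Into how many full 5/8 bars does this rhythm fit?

3

One bar of 5/8 = 5 eighth notes.
Each duration in eighth notes: dotted quarter note = 3; quarter = 2; eighth note = 1; half note = 4; dotted half note = 6.
Adding: 3 + 2 + 1 + 4 + 6 = 16.
16 ÷ 5 = 3 complete bars with 1 left over.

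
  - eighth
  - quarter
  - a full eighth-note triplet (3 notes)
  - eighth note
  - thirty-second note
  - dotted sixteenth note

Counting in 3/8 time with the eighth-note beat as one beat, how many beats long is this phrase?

One eighth-note beat = 4 thirty-second notes.
Convert each value to thirty-second notes: eighth = 4; quarter = 8; a full eighth-note triplet (3 notes) (three triplet eighths span one quarter) = 8; eighth note = 4; thirty-second note = 1; dotted sixteenth note = 3.
Total: 4 + 8 + 8 + 4 + 1 + 3 = 28.
28 ÷ 4 = 7 beats.

7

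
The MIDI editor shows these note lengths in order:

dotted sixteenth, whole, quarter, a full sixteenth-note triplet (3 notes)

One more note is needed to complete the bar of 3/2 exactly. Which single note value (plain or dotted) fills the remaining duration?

The bar of 3/2 = 48 thirty-second notes.
Express everything in thirty-second notes: dotted sixteenth = 3; whole = 32; quarter = 8; a full sixteenth-note triplet (3 notes) (three triplet sixteenths span one eighth) = 4.
Total: 3 + 32 + 8 + 4 = 47.
Remaining: 48 − 47 = 1 thirty-second note, which is a thirty-second note.

thirty-second note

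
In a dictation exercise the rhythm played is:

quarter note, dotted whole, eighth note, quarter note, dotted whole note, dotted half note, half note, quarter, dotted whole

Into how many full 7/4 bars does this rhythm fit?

3

One bar of 7/4 = 14 eighth notes.
Each duration in eighth notes: quarter note = 2; dotted whole = 12; eighth note = 1; quarter note = 2; dotted whole note = 12; dotted half note = 6; half note = 4; quarter = 2; dotted whole = 12.
Sum: 2 + 12 + 1 + 2 + 12 + 6 + 4 + 2 + 12 = 53.
53 ÷ 14 = 3 complete bars with 11 left over.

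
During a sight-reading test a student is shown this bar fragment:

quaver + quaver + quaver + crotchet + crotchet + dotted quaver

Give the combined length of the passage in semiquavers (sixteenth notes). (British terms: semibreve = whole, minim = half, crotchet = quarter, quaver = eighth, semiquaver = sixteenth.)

Working in sixteenth notes: quaver = 2; quaver = 2; quaver = 2; crotchet = 4; crotchet = 4; dotted quaver = 3.
Altogether 2 + 2 + 2 + 4 + 4 + 3 = 17 sixteenth notes.

17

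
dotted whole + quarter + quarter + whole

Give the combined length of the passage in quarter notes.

In quarter notes: dotted whole = 6; quarter = 1; quarter = 1; whole = 4.
Sum: 6 + 1 + 1 + 4 = 12 quarter notes.

12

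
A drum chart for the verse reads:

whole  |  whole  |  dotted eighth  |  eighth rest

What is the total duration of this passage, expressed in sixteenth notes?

Each duration in sixteenth notes: whole = 16; whole = 16; dotted eighth = 3; eighth rest = 2.
Altogether 16 + 16 + 3 + 2 = 37 sixteenth notes.

37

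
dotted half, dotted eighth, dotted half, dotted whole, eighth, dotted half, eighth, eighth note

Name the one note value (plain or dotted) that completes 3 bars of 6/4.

3 bars of 6/4 = 72 sixteenth notes.
In sixteenth notes: dotted half = 12; dotted eighth = 3; dotted half = 12; dotted whole = 24; eighth = 2; dotted half = 12; eighth = 2; eighth note = 2.
Total: 12 + 3 + 12 + 24 + 2 + 12 + 2 + 2 = 69.
Remaining: 72 − 69 = 3 sixteenth notes, which is a dotted eighth note.

dotted eighth note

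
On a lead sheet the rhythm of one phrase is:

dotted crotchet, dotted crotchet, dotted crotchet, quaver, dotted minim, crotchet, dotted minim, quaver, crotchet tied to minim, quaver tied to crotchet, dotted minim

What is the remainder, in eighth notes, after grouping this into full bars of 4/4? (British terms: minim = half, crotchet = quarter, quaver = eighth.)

One bar of 4/4 = 8 eighth notes.
In eighth notes: dotted crotchet = 3; dotted crotchet = 3; dotted crotchet = 3; quaver = 1; dotted minim = 6; crotchet = 2; dotted minim = 6; quaver = 1; crotchet tied to minim (crotchet + minim) = 6; quaver tied to crotchet (quaver + crotchet) = 3; dotted minim = 6.
Altogether 3 + 3 + 3 + 1 + 6 + 2 + 6 + 1 + 6 + 3 + 6 = 40.
40 ÷ 8 = 5 complete bars with 0 eighth notes remaining.

0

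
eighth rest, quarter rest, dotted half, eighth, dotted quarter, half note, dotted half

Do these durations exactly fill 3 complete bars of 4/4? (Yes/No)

No

One bar of 4/4 = 8 eighth notes, so 3 bars = 24.
Each duration in eighth notes: eighth rest = 1; quarter rest = 2; dotted half = 6; eighth = 1; dotted quarter = 3; half note = 4; dotted half = 6.
Adding: 1 + 2 + 6 + 1 + 3 + 4 + 6 = 23.
23 falls short of 24, so the answer is No.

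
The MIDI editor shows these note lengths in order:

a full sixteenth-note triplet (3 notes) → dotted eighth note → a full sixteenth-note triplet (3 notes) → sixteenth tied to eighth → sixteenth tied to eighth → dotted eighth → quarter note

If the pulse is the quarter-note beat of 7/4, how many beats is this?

5

One quarter-note beat = 4 sixteenth notes.
Working in sixteenth notes: a full sixteenth-note triplet (3 notes) (three triplet sixteenths span one eighth) = 2; dotted eighth note = 3; a full sixteenth-note triplet (3 notes) (three triplet sixteenths span one eighth) = 2; sixteenth tied to eighth (sixteenth + eighth) = 3; sixteenth tied to eighth (sixteenth + eighth) = 3; dotted eighth = 3; quarter note = 4.
Sum: 2 + 3 + 2 + 3 + 3 + 3 + 4 = 20.
20 ÷ 4 = 5 beats.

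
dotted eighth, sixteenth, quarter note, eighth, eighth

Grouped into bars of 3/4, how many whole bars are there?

1

One bar of 3/4 = 12 sixteenth notes.
Convert each value to sixteenth notes: dotted eighth = 3; sixteenth = 1; quarter note = 4; eighth = 2; eighth = 2.
Total: 3 + 1 + 4 + 2 + 2 = 12.
12 ÷ 12 = 1 complete bar with 0 left over.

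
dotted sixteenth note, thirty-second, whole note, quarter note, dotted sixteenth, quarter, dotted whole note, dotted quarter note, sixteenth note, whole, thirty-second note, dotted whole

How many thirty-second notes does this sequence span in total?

Working in thirty-second notes: dotted sixteenth note = 3; thirty-second = 1; whole note = 32; quarter note = 8; dotted sixteenth = 3; quarter = 8; dotted whole note = 48; dotted quarter note = 12; sixteenth note = 2; whole = 32; thirty-second note = 1; dotted whole = 48.
Altogether 3 + 1 + 32 + 8 + 3 + 8 + 48 + 12 + 2 + 32 + 1 + 48 = 198 thirty-second notes.

198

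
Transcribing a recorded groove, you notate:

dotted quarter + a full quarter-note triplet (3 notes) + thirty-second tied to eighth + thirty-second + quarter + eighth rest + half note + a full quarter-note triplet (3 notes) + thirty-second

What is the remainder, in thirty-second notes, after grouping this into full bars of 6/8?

One bar of 6/8 = 24 thirty-second notes.
Working in thirty-second notes: dotted quarter = 12; a full quarter-note triplet (3 notes) (three triplet quarters span one half) = 16; thirty-second tied to eighth (thirty-second + eighth) = 5; thirty-second = 1; quarter = 8; eighth rest = 4; half note = 16; a full quarter-note triplet (3 notes) (three triplet quarters span one half) = 16; thirty-second = 1.
Sum: 12 + 16 + 5 + 1 + 8 + 4 + 16 + 16 + 1 = 79.
79 ÷ 24 = 3 complete bars with 7 thirty-second notes remaining.

7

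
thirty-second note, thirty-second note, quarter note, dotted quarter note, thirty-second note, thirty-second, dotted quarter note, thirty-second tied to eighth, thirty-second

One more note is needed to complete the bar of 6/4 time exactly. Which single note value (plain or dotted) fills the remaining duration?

dotted eighth note

The bar of 6/4 = 48 thirty-second notes.
Express everything in thirty-second notes: thirty-second note = 1; thirty-second note = 1; quarter note = 8; dotted quarter note = 12; thirty-second note = 1; thirty-second = 1; dotted quarter note = 12; thirty-second tied to eighth (thirty-second + eighth) = 5; thirty-second = 1.
Total: 1 + 1 + 8 + 12 + 1 + 1 + 12 + 5 + 1 = 42.
Remaining: 48 − 42 = 6 thirty-second notes, which is a dotted eighth note.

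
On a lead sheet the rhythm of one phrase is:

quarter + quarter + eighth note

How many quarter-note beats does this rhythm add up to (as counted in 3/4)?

One quarter-note beat = 2 eighth notes.
Express everything in eighth notes: quarter = 2; quarter = 2; eighth note = 1.
Altogether 2 + 2 + 1 = 5.
5 ÷ 2 = 2.5 beats.

2.5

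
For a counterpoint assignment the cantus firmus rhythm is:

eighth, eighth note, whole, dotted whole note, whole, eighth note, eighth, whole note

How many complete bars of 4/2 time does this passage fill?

One bar of 4/2 = 16 eighth notes.
Convert each value to eighth notes: eighth = 1; eighth note = 1; whole = 8; dotted whole note = 12; whole = 8; eighth note = 1; eighth = 1; whole note = 8.
Sum: 1 + 1 + 8 + 12 + 8 + 1 + 1 + 8 = 40.
40 ÷ 16 = 2 complete bars with 8 left over.

2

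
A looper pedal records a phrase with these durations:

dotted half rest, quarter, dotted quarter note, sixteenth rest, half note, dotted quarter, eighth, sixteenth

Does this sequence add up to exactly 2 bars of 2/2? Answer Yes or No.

No

One bar of 2/2 = 16 sixteenth notes, so 2 bars = 32.
Each duration in sixteenth notes: dotted half rest = 12; quarter = 4; dotted quarter note = 6; sixteenth rest = 1; half note = 8; dotted quarter = 6; eighth = 2; sixteenth = 1.
Altogether 12 + 4 + 6 + 1 + 8 + 6 + 2 + 1 = 40.
40 exceeds 32, so the answer is No.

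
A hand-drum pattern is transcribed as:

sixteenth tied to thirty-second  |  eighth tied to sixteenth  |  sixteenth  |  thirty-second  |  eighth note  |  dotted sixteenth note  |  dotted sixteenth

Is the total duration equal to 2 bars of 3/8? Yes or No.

No

One bar of 3/8 = 12 thirty-second notes, so 2 bars = 24.
Each duration in thirty-second notes: sixteenth tied to thirty-second (sixteenth + thirty-second) = 3; eighth tied to sixteenth (eighth + sixteenth) = 6; sixteenth = 2; thirty-second = 1; eighth note = 4; dotted sixteenth note = 3; dotted sixteenth = 3.
Altogether 3 + 6 + 2 + 1 + 4 + 3 + 3 = 22.
22 falls short of 24, so the answer is No.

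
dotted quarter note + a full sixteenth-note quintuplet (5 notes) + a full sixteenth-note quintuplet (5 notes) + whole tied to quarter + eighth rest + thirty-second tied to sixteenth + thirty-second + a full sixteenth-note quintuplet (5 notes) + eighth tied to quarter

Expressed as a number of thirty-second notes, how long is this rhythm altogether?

Working in thirty-second notes: dotted quarter note = 12; a full sixteenth-note quintuplet (5 notes) (five quintuplet sixteenths span one quarter) = 8; a full sixteenth-note quintuplet (5 notes) (five quintuplet sixteenths span one quarter) = 8; whole tied to quarter (whole + quarter) = 40; eighth rest = 4; thirty-second tied to sixteenth (thirty-second + sixteenth) = 3; thirty-second = 1; a full sixteenth-note quintuplet (5 notes) (five quintuplet sixteenths span one quarter) = 8; eighth tied to quarter (eighth + quarter) = 12.
Altogether 12 + 8 + 8 + 40 + 4 + 3 + 1 + 8 + 12 = 96 thirty-second notes.

96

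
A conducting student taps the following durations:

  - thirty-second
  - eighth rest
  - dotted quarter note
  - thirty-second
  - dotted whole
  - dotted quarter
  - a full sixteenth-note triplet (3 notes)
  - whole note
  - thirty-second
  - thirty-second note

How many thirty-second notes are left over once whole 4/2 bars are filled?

One bar of 4/2 = 64 thirty-second notes.
Working in thirty-second notes: thirty-second = 1; eighth rest = 4; dotted quarter note = 12; thirty-second = 1; dotted whole = 48; dotted quarter = 12; a full sixteenth-note triplet (3 notes) (three triplet sixteenths span one eighth) = 4; whole note = 32; thirty-second = 1; thirty-second note = 1.
Adding: 1 + 4 + 12 + 1 + 48 + 12 + 4 + 32 + 1 + 1 = 116.
116 ÷ 64 = 1 complete bar with 52 thirty-second notes remaining.

52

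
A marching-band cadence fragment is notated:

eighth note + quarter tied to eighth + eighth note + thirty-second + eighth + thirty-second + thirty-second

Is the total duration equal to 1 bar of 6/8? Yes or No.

No

One bar of 6/8 = 24 thirty-second notes.
Express everything in thirty-second notes: eighth note = 4; quarter tied to eighth (quarter + eighth) = 12; eighth note = 4; thirty-second = 1; eighth = 4; thirty-second = 1; thirty-second = 1.
Total: 4 + 12 + 4 + 1 + 4 + 1 + 1 = 27.
27 exceeds 24, so the answer is No.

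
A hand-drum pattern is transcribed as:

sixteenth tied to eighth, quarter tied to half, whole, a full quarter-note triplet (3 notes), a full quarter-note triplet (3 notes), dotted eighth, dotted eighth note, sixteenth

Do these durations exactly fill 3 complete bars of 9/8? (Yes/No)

Yes

One bar of 9/8 = 18 sixteenth notes, so 3 bars = 54.
Working in sixteenth notes: sixteenth tied to eighth (sixteenth + eighth) = 3; quarter tied to half (quarter + half) = 12; whole = 16; a full quarter-note triplet (3 notes) (three triplet quarters span one half) = 8; a full quarter-note triplet (3 notes) (three triplet quarters span one half) = 8; dotted eighth = 3; dotted eighth note = 3; sixteenth = 1.
Altogether 3 + 12 + 16 + 8 + 8 + 3 + 3 + 1 = 54.
54 equals 54, so the answer is Yes.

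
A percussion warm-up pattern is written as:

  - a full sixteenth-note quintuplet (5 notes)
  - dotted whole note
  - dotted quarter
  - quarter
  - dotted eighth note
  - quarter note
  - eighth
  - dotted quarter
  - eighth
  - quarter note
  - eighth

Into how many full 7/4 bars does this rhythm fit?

One bar of 7/4 = 28 sixteenth notes.
Each duration in sixteenth notes: a full sixteenth-note quintuplet (5 notes) (five quintuplet sixteenths span one quarter) = 4; dotted whole note = 24; dotted quarter = 6; quarter = 4; dotted eighth note = 3; quarter note = 4; eighth = 2; dotted quarter = 6; eighth = 2; quarter note = 4; eighth = 2.
Total: 4 + 24 + 6 + 4 + 3 + 4 + 2 + 6 + 2 + 4 + 2 = 61.
61 ÷ 28 = 2 complete bars with 5 left over.

2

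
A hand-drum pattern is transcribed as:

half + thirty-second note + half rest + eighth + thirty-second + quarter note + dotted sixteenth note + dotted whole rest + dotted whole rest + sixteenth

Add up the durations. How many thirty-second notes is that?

147

Express everything in thirty-second notes: half = 16; thirty-second note = 1; half rest = 16; eighth = 4; thirty-second = 1; quarter note = 8; dotted sixteenth note = 3; dotted whole rest = 48; dotted whole rest = 48; sixteenth = 2.
Altogether 16 + 1 + 16 + 4 + 1 + 8 + 3 + 48 + 48 + 2 = 147 thirty-second notes.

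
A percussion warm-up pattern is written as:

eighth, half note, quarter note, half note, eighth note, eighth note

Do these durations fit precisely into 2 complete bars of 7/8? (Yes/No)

No

One bar of 7/8 = 7 eighth notes, so 2 bars = 14.
Each duration in eighth notes: eighth = 1; half note = 4; quarter note = 2; half note = 4; eighth note = 1; eighth note = 1.
Total: 1 + 4 + 2 + 4 + 1 + 1 = 13.
13 falls short of 14, so the answer is No.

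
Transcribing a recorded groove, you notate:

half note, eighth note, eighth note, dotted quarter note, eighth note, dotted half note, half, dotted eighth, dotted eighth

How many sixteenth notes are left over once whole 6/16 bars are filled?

4

One bar of 6/16 = 6 sixteenth notes.
Each duration in sixteenth notes: half note = 8; eighth note = 2; eighth note = 2; dotted quarter note = 6; eighth note = 2; dotted half note = 12; half = 8; dotted eighth = 3; dotted eighth = 3.
Altogether 8 + 2 + 2 + 6 + 2 + 12 + 8 + 3 + 3 = 46.
46 ÷ 6 = 7 complete bars with 4 sixteenth notes remaining.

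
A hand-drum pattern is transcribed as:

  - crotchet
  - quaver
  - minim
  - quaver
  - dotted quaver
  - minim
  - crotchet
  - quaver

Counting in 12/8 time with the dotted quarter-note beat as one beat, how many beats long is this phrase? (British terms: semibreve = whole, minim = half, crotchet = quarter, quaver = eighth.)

5.5

One dotted quarter-note beat = 6 sixteenth notes.
Working in sixteenth notes: crotchet = 4; quaver = 2; minim = 8; quaver = 2; dotted quaver = 3; minim = 8; crotchet = 4; quaver = 2.
Total: 4 + 2 + 8 + 2 + 3 + 8 + 4 + 2 = 33.
33 ÷ 6 = 5.5 beats.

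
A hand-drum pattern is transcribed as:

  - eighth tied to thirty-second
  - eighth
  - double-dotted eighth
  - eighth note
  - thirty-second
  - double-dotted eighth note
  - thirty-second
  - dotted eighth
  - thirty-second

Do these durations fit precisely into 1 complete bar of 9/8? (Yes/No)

One bar of 9/8 = 36 thirty-second notes.
Each duration in thirty-second notes: eighth tied to thirty-second (eighth + thirty-second) = 5; eighth = 4; double-dotted eighth = 7; eighth note = 4; thirty-second = 1; double-dotted eighth note = 7; thirty-second = 1; dotted eighth = 6; thirty-second = 1.
Adding: 5 + 4 + 7 + 4 + 1 + 7 + 1 + 6 + 1 = 36.
36 equals 36, so the answer is Yes.

Yes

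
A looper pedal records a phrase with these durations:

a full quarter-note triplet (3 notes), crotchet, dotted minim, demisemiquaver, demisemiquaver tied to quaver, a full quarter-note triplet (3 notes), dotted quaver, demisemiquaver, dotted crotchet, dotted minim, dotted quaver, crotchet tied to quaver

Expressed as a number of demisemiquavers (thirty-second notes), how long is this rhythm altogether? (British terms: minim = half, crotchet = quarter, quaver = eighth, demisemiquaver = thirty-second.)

131

In thirty-second notes: a full quarter-note triplet (3 notes) (three triplet quarters span one half) = 16; crotchet = 8; dotted minim = 24; demisemiquaver = 1; demisemiquaver tied to quaver (demisemiquaver + quaver) = 5; a full quarter-note triplet (3 notes) (three triplet quarters span one half) = 16; dotted quaver = 6; demisemiquaver = 1; dotted crotchet = 12; dotted minim = 24; dotted quaver = 6; crotchet tied to quaver (crotchet + quaver) = 12.
Altogether 16 + 8 + 24 + 1 + 5 + 16 + 6 + 1 + 12 + 24 + 6 + 12 = 131 thirty-second notes.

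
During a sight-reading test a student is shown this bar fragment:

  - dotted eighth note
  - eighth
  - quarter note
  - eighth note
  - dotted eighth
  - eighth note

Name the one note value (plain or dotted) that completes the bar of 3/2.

The bar of 3/2 = 24 sixteenth notes.
Convert each value to sixteenth notes: dotted eighth note = 3; eighth = 2; quarter note = 4; eighth note = 2; dotted eighth = 3; eighth note = 2.
Total: 3 + 2 + 4 + 2 + 3 + 2 = 16.
Remaining: 24 − 16 = 8 sixteenth notes, which is a half note.

half note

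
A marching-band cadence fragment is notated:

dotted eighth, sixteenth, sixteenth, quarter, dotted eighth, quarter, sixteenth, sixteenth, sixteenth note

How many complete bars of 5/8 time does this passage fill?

One bar of 5/8 = 10 sixteenth notes.
Convert each value to sixteenth notes: dotted eighth = 3; sixteenth = 1; sixteenth = 1; quarter = 4; dotted eighth = 3; quarter = 4; sixteenth = 1; sixteenth = 1; sixteenth note = 1.
Altogether 3 + 1 + 1 + 4 + 3 + 4 + 1 + 1 + 1 = 19.
19 ÷ 10 = 1 complete bar with 9 left over.

1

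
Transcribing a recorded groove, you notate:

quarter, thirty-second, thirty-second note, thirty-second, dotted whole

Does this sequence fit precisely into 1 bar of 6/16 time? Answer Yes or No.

No

One bar of 6/16 = 12 thirty-second notes.
Express everything in thirty-second notes: quarter = 8; thirty-second = 1; thirty-second note = 1; thirty-second = 1; dotted whole = 48.
Sum: 8 + 1 + 1 + 1 + 48 = 59.
59 exceeds 12, so the answer is No.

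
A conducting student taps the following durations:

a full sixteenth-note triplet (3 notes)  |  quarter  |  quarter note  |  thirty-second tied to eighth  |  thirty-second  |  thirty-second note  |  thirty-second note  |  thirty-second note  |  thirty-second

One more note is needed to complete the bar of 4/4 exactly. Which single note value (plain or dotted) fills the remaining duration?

sixteenth note

The bar of 4/4 = 32 thirty-second notes.
In thirty-second notes: a full sixteenth-note triplet (3 notes) (three triplet sixteenths span one eighth) = 4; quarter = 8; quarter note = 8; thirty-second tied to eighth (thirty-second + eighth) = 5; thirty-second = 1; thirty-second note = 1; thirty-second note = 1; thirty-second note = 1; thirty-second = 1.
Total: 4 + 8 + 8 + 5 + 1 + 1 + 1 + 1 + 1 = 30.
Remaining: 32 − 30 = 2 thirty-second notes, which is a sixteenth note.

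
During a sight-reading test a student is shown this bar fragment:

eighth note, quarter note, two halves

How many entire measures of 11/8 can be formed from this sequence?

One bar of 11/8 = 11 eighth notes.
Each duration in eighth notes: eighth note = 1; quarter note = 2; half = 4; half = 4.
Total: 1 + 2 + 4 + 4 = 11.
11 ÷ 11 = 1 complete bar with 0 left over.

1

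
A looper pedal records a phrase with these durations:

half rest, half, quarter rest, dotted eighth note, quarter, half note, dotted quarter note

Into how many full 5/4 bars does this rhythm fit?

2

One bar of 5/4 = 20 sixteenth notes.
Each duration in sixteenth notes: half rest = 8; half = 8; quarter rest = 4; dotted eighth note = 3; quarter = 4; half note = 8; dotted quarter note = 6.
Adding: 8 + 8 + 4 + 3 + 4 + 8 + 6 = 41.
41 ÷ 20 = 2 complete bars with 1 left over.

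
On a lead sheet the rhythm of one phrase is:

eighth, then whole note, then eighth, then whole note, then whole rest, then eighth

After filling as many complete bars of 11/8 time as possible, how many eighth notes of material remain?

5

One bar of 11/8 = 11 eighth notes.
Each duration in eighth notes: eighth = 1; whole note = 8; eighth = 1; whole note = 8; whole rest = 8; eighth = 1.
Total: 1 + 8 + 1 + 8 + 8 + 1 = 27.
27 ÷ 11 = 2 complete bars with 5 eighth notes remaining.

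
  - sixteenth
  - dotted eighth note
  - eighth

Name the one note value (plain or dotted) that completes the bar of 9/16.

dotted eighth note

The bar of 9/16 = 9 sixteenth notes.
Convert each value to sixteenth notes: sixteenth = 1; dotted eighth note = 3; eighth = 2.
Sum: 1 + 3 + 2 = 6.
Remaining: 9 − 6 = 3 sixteenth notes, which is a dotted eighth note.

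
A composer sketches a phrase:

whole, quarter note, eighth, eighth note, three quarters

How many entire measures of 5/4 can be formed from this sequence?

1

One bar of 5/4 = 10 eighth notes.
Convert each value to eighth notes: whole = 8; quarter note = 2; eighth = 1; eighth note = 1; quarter = 2; quarter = 2; quarter = 2.
Adding: 8 + 2 + 1 + 1 + 2 + 2 + 2 = 18.
18 ÷ 10 = 1 complete bar with 8 left over.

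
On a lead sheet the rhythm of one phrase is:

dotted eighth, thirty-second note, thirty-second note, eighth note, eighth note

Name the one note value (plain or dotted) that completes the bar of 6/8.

quarter note

The bar of 6/8 = 24 thirty-second notes.
Each duration in thirty-second notes: dotted eighth = 6; thirty-second note = 1; thirty-second note = 1; eighth note = 4; eighth note = 4.
Adding: 6 + 1 + 1 + 4 + 4 = 16.
Remaining: 24 − 16 = 8 thirty-second notes, which is a quarter note.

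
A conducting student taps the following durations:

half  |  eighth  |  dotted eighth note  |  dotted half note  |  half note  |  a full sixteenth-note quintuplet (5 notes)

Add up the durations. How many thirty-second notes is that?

74

Working in thirty-second notes: half = 16; eighth = 4; dotted eighth note = 6; dotted half note = 24; half note = 16; a full sixteenth-note quintuplet (5 notes) (five quintuplet sixteenths span one quarter) = 8.
Sum: 16 + 4 + 6 + 24 + 16 + 8 = 74 thirty-second notes.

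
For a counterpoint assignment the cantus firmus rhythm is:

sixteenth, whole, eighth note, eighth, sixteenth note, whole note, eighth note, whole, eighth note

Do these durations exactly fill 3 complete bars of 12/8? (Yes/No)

No

One bar of 12/8 = 24 sixteenth notes, so 3 bars = 72.
Working in sixteenth notes: sixteenth = 1; whole = 16; eighth note = 2; eighth = 2; sixteenth note = 1; whole note = 16; eighth note = 2; whole = 16; eighth note = 2.
Altogether 1 + 16 + 2 + 2 + 1 + 16 + 2 + 16 + 2 = 58.
58 falls short of 72, so the answer is No.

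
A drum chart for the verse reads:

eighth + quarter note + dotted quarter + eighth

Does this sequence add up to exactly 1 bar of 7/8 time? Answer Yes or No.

One bar of 7/8 = 7 eighth notes.
In eighth notes: eighth = 1; quarter note = 2; dotted quarter = 3; eighth = 1.
Sum: 1 + 2 + 3 + 1 = 7.
7 equals 7, so the answer is Yes.

Yes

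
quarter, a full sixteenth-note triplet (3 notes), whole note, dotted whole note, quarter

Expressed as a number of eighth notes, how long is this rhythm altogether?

25

Convert each value to eighth notes: quarter = 2; a full sixteenth-note triplet (3 notes) (three triplet sixteenths span one eighth) = 1; whole note = 8; dotted whole note = 12; quarter = 2.
Adding: 2 + 1 + 8 + 12 + 2 = 25 eighth notes.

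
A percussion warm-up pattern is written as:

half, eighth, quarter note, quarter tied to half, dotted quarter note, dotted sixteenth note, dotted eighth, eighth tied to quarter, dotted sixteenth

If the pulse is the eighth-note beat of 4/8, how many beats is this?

22

One eighth-note beat = 4 thirty-second notes.
Convert each value to thirty-second notes: half = 16; eighth = 4; quarter note = 8; quarter tied to half (quarter + half) = 24; dotted quarter note = 12; dotted sixteenth note = 3; dotted eighth = 6; eighth tied to quarter (eighth + quarter) = 12; dotted sixteenth = 3.
Sum: 16 + 4 + 8 + 24 + 12 + 3 + 6 + 12 + 3 = 88.
88 ÷ 4 = 22 beats.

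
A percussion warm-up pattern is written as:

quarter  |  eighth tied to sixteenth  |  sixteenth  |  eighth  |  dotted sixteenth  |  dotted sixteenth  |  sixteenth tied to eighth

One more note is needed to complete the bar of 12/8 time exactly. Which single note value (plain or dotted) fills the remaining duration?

half note

The bar of 12/8 = 48 thirty-second notes.
Each duration in thirty-second notes: quarter = 8; eighth tied to sixteenth (eighth + sixteenth) = 6; sixteenth = 2; eighth = 4; dotted sixteenth = 3; dotted sixteenth = 3; sixteenth tied to eighth (sixteenth + eighth) = 6.
Adding: 8 + 6 + 2 + 4 + 3 + 3 + 6 = 32.
Remaining: 48 − 32 = 16 thirty-second notes, which is a half note.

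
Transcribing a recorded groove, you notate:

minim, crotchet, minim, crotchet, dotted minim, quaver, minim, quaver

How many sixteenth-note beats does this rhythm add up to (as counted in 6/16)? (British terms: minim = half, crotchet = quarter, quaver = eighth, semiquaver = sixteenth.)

One sixteenth-note beat = 2 thirty-second notes.
Express everything in thirty-second notes: minim = 16; crotchet = 8; minim = 16; crotchet = 8; dotted minim = 24; quaver = 4; minim = 16; quaver = 4.
Adding: 16 + 8 + 16 + 8 + 24 + 4 + 16 + 4 = 96.
96 ÷ 2 = 48 beats.

48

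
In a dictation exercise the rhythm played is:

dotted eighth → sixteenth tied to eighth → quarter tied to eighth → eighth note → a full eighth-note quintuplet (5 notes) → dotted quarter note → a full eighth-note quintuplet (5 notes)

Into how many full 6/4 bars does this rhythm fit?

One bar of 6/4 = 24 sixteenth notes.
Each duration in sixteenth notes: dotted eighth = 3; sixteenth tied to eighth (sixteenth + eighth) = 3; quarter tied to eighth (quarter + eighth) = 6; eighth note = 2; a full eighth-note quintuplet (5 notes) (five quintuplet eighths span one half) = 8; dotted quarter note = 6; a full eighth-note quintuplet (5 notes) (five quintuplet eighths span one half) = 8.
Sum: 3 + 3 + 6 + 2 + 8 + 6 + 8 = 36.
36 ÷ 24 = 1 complete bar with 12 left over.

1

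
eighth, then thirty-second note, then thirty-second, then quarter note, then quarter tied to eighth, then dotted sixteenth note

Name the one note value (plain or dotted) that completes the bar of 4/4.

The bar of 4/4 = 32 thirty-second notes.
In thirty-second notes: eighth = 4; thirty-second note = 1; thirty-second = 1; quarter note = 8; quarter tied to eighth (quarter + eighth) = 12; dotted sixteenth note = 3.
Altogether 4 + 1 + 1 + 8 + 12 + 3 = 29.
Remaining: 32 − 29 = 3 thirty-second notes, which is a dotted sixteenth note.

dotted sixteenth note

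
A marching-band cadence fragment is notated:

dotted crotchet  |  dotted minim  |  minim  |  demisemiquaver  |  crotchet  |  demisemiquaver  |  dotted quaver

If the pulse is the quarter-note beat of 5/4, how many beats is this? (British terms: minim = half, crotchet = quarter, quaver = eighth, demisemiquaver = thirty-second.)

8.5

One quarter-note beat = 8 thirty-second notes.
Express everything in thirty-second notes: dotted crotchet = 12; dotted minim = 24; minim = 16; demisemiquaver = 1; crotchet = 8; demisemiquaver = 1; dotted quaver = 6.
Sum: 12 + 24 + 16 + 1 + 8 + 1 + 6 = 68.
68 ÷ 8 = 8.5 beats.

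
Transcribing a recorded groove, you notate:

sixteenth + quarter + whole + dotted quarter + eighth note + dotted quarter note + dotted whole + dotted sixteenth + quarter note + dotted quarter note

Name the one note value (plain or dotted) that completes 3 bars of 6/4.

dotted sixteenth note

3 bars of 6/4 = 144 thirty-second notes.
Express everything in thirty-second notes: sixteenth = 2; quarter = 8; whole = 32; dotted quarter = 12; eighth note = 4; dotted quarter note = 12; dotted whole = 48; dotted sixteenth = 3; quarter note = 8; dotted quarter note = 12.
Altogether 2 + 8 + 32 + 12 + 4 + 12 + 48 + 3 + 8 + 12 = 141.
Remaining: 144 − 141 = 3 thirty-second notes, which is a dotted sixteenth note.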